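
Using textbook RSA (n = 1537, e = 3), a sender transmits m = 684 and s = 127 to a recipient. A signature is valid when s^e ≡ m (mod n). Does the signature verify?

does not verify

s^2 ≡ 127^2 = 16129 ≡ 759
3 = 2 + 1, so s^3 ≡ 759·127 ≡ 1099 (mod 1537)
The recovered value 1099 does not match the digest 684.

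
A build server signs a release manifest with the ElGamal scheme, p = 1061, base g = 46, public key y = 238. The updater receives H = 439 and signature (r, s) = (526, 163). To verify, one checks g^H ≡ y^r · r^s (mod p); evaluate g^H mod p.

46^2 = 2116 ≡ 1055
46^4 ≡ 1055^2 = 1113025 ≡ 36
46^8 ≡ 36^2 = 1296 ≡ 235
46^16 ≡ 235^2 = 55225 ≡ 53
46^32 ≡ 53^2 = 2809 ≡ 687
46^64 ≡ 687^2 = 471969 ≡ 885
46^128 ≡ 885^2 = 783225 ≡ 207
46^256 ≡ 207^2 = 42849 ≡ 409
439 = 256 + 128 + 32 + 16 + 4 + 2 + 1, so 46^439 ≡ 409·207·687·53·36·1055·46 ≡ 870 (mod 1061)

870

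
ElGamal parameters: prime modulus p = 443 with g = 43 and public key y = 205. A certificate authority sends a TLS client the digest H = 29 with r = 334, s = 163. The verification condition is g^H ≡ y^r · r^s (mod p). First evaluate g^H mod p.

43^2 = 1849 ≡ 77
43^4 ≡ 77^2 = 5929 ≡ 170
43^8 ≡ 170^2 = 28900 ≡ 105
43^16 ≡ 105^2 = 11025 ≡ 393
29 = 16 + 8 + 4 + 1, so 43^29 ≡ 393·105·170·43 ≡ 33 (mod 443)

33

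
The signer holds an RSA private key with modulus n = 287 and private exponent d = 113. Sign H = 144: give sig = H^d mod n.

128

H^2 ≡ 144^2 = 20736 ≡ 72
H^4 ≡ 72^2 = 5184 ≡ 18
H^8 ≡ 18^2 = 324 ≡ 37
H^16 ≡ 37^2 = 1369 ≡ 221
H^32 ≡ 221^2 = 48841 ≡ 51
H^64 ≡ 51^2 = 2601 ≡ 18
113 = 64 + 32 + 16 + 1, so H^113 ≡ 18·51·221·144 ≡ 128 (mod 287)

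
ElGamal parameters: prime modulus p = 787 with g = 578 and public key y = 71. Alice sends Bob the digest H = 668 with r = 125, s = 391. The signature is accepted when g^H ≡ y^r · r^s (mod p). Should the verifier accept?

accept

Left side g^H mod p:
578^2 = 334084 ≡ 396
578^4 ≡ 396^2 = 156816 ≡ 203
578^8 ≡ 203^2 = 41209 ≡ 285
578^16 ≡ 285^2 = 81225 ≡ 164
578^32 ≡ 164^2 = 26896 ≡ 138
578^64 ≡ 138^2 = 19044 ≡ 156
578^128 ≡ 156^2 = 24336 ≡ 726
578^256 ≡ 726^2 = 527076 ≡ 573
578^512 ≡ 573^2 = 328329 ≡ 150
668 = 512 + 128 + 16 + 8 + 4, so 578^668 ≡ 150·726·164·285·203 ≡ 227 (mod 787)
Right side y^r · r^s mod p:
71^2 = 5041 ≡ 319
71^4 ≡ 319^2 = 101761 ≡ 238
71^8 ≡ 238^2 = 56644 ≡ 767
71^16 ≡ 767^2 = 588289 ≡ 400
71^32 ≡ 400^2 = 160000 ≡ 239
71^64 ≡ 239^2 = 57121 ≡ 457
125 = 64 + 32 + 16 + 8 + 4 + 1, so 71^125 ≡ 457·239·400·767·238·71 ≡ 134 (mod 787)
125^2 = 15625 ≡ 672
125^4 ≡ 672^2 = 451584 ≡ 633
125^8 ≡ 633^2 = 400689 ≡ 106
125^16 ≡ 106^2 = 11236 ≡ 218
125^32 ≡ 218^2 = 47524 ≡ 304
125^64 ≡ 304^2 = 92416 ≡ 337
125^128 ≡ 337^2 = 113569 ≡ 241
125^256 ≡ 241^2 = 58081 ≡ 630
391 = 256 + 128 + 4 + 2 + 1, so 125^391 ≡ 630·241·633·672·125 ≡ 219 (mod 787)
134·219 = 29346 ≡ 227 (mod 787)
227 ≡ 227 (mod 787), so the signature is genuine.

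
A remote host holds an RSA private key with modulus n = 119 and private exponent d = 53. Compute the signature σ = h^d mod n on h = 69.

h^53 mod 119 = 69

69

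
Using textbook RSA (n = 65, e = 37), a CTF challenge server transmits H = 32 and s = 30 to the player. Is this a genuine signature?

s^2 ≡ 30^2 = 900 ≡ 55
s^4 ≡ 55^2 = 3025 ≡ 35
s^8 ≡ 35^2 = 1225 ≡ 55
s^16 ≡ 55^2 = 3025 ≡ 35
s^32 ≡ 35^2 = 1225 ≡ 55
37 = 32 + 4 + 1, so s^37 ≡ 55·35·30 ≡ 30 (mod 65)
30 ≠ 32, so verification fails.

forged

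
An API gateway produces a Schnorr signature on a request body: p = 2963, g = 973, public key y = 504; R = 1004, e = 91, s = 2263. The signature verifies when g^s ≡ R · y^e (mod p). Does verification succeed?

g^s mod p:
Squares mod 2963: 973^1≡973, 973^2≡1532, 973^4≡328, 973^8≡916, 973^16≡527, 973^32≡2170, 973^64≡693, 973^128≡243, 973^256≡2752, 973^512≡76, 973^1024≡2813, 973^2048≡1759
2263 = 2048 + 128 + 64 + 16 + 4 + 2 + 1, so 973^2263 ≡ 1759·243·693·527·328·1532·973 ≡ 1369 (mod 2963)
R · y^e mod p:
Squares mod 2963: 504^1≡504, 504^2≡2161, 504^4≡233, 504^8≡955, 504^16≡2384, 504^32≡422, 504^64≡304
91 = 64 + 16 + 8 + 2 + 1, so 504^91 ≡ 304·2384·955·2161·504 ≡ 1015 (mod 2963)
1004·1015 = 1019060 ≡ 2751 (mod 2963)
1369 ≠ 2751; the check fails.

fails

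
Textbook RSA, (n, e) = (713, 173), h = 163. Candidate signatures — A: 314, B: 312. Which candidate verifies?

B

Candidate A: 314^173 mod 713 = 157
Candidate B: 312^173 mod 713 = 163
  → matches h = 163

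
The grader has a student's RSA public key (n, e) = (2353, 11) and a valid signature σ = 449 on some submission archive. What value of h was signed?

σ^2 ≡ 449^2 = 201601 ≡ 1596
σ^4 ≡ 1596^2 = 2547216 ≡ 1270
σ^8 ≡ 1270^2 = 1612900 ≡ 1095
11 = 8 + 2 + 1, so σ^11 ≡ 1095·1596·449 ≡ 587 (mod 2353)

587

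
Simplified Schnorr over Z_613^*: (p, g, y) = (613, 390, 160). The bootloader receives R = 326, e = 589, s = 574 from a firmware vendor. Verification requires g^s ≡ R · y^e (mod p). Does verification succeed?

g^s mod p:
390^2 = 152100 ≡ 76
390^4 ≡ 76^2 = 5776 ≡ 259
390^8 ≡ 259^2 = 67081 ≡ 264
390^16 ≡ 264^2 = 69696 ≡ 427
390^32 ≡ 427^2 = 182329 ≡ 268
390^64 ≡ 268^2 = 71824 ≡ 103
390^128 ≡ 103^2 = 10609 ≡ 188
390^256 ≡ 188^2 = 35344 ≡ 403
390^512 ≡ 403^2 = 162409 ≡ 577
574 = 512 + 32 + 16 + 8 + 4 + 2, so 390^574 ≡ 577·268·427·264·259·76 ≡ 48 (mod 613)
R · y^e mod p:
160^2 = 25600 ≡ 467
160^4 ≡ 467^2 = 218089 ≡ 474
160^8 ≡ 474^2 = 224676 ≡ 318
160^16 ≡ 318^2 = 101124 ≡ 592
160^32 ≡ 592^2 = 350464 ≡ 441
160^64 ≡ 441^2 = 194481 ≡ 160
160^128 ≡ 160^2 = 25600 ≡ 467
160^256 ≡ 467^2 = 218089 ≡ 474
160^512 ≡ 474^2 = 224676 ≡ 318
589 = 512 + 64 + 8 + 4 + 1, so 160^589 ≡ 318·160·318·474·160 ≡ 474 (mod 613)
326·474 = 154524 ≡ 48 (mod 613)
48 ≡ 48 (mod 613); signature holds.

passes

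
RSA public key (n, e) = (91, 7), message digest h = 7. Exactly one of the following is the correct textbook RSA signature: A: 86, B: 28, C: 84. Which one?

Candidate A: Squares mod 91: 86^1≡86, 86^2≡25, 86^4≡79; 7 = 4 + 2 + 1, so 86^7 ≡ 79·25·86 ≡ 44 (mod 91)
Candidate B: Squares mod 91: 28^1≡28, 28^2≡56, 28^4≡42; 7 = 4 + 2 + 1, so 28^7 ≡ 42·56·28 ≡ 63 (mod 91)
Candidate C: Squares mod 91: 84^1≡84, 84^2≡49, 84^4≡35; 7 = 4 + 2 + 1, so 84^7 ≡ 35·49·84 ≡ 7 (mod 91)
  → matches h = 7

C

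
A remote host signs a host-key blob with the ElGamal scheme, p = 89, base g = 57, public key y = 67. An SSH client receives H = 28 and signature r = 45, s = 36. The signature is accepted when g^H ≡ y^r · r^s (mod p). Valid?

no

Left side g^H mod p:
57^2 = 3249 ≡ 45
57^4 ≡ 45^2 = 2025 ≡ 67
57^8 ≡ 67^2 = 4489 ≡ 39
57^16 ≡ 39^2 = 1521 ≡ 8
28 = 16 + 8 + 4, so 57^28 ≡ 8·39·67 ≡ 78 (mod 89)
Right side y^r · r^s mod p:
67^2 = 4489 ≡ 39
67^4 ≡ 39^2 = 1521 ≡ 8
67^8 ≡ 8^2 = 64
67^16 ≡ 64^2 = 4096 ≡ 2
67^32 ≡ 2^2 = 4
45 = 32 + 8 + 4 + 1, so 67^45 ≡ 4·64·8·67 ≡ 67 (mod 89)
45^2 = 2025 ≡ 67
45^4 ≡ 67^2 = 4489 ≡ 39
45^8 ≡ 39^2 = 1521 ≡ 8
45^16 ≡ 8^2 = 64
45^32 ≡ 64^2 = 4096 ≡ 2
36 = 32 + 4, so 45^36 ≡ 2·39 ≡ 78 (mod 89)
67·78 = 5226 ≡ 64 (mod 89)
78 ≠ 64, so verification fails.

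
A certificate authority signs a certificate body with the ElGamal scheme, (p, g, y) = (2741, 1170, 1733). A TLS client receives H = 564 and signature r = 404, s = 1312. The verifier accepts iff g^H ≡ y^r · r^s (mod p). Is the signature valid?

invalid

Left side g^H mod p:
1170^2 = 1368900 ≡ 1141
1170^4 ≡ 1141^2 = 1301881 ≡ 2647
1170^8 ≡ 2647^2 = 7006609 ≡ 613
1170^16 ≡ 613^2 = 375769 ≡ 252
1170^32 ≡ 252^2 = 63504 ≡ 461
1170^64 ≡ 461^2 = 212521 ≡ 1464
1170^128 ≡ 1464^2 = 2143296 ≡ 2575
1170^256 ≡ 2575^2 = 6630625 ≡ 146
1170^512 ≡ 146^2 = 21316 ≡ 2129
564 = 512 + 32 + 16 + 4, so 1170^564 ≡ 2129·461·252·2647 ≡ 983 (mod 2741)
Right side y^r · r^s mod p:
1733^2 = 3003289 ≡ 1894
1733^4 ≡ 1894^2 = 3587236 ≡ 2008
1733^8 ≡ 2008^2 = 4032064 ≡ 53
1733^16 ≡ 53^2 = 2809 ≡ 68
1733^32 ≡ 68^2 = 4624 ≡ 1883
1733^64 ≡ 1883^2 = 3545689 ≡ 1576
1733^128 ≡ 1576^2 = 2483776 ≡ 430
1733^256 ≡ 430^2 = 184900 ≡ 1253
404 = 256 + 128 + 16 + 4, so 1733^404 ≡ 1253·430·68·2008 ≡ 343 (mod 2741)
404^2 = 163216 ≡ 1497
404^4 ≡ 1497^2 = 2241009 ≡ 1612
404^8 ≡ 1612^2 = 2598544 ≡ 76
404^16 ≡ 76^2 = 5776 ≡ 294
404^32 ≡ 294^2 = 86436 ≡ 1465
404^64 ≡ 1465^2 = 2146225 ≡ 22
404^128 ≡ 22^2 = 484
404^256 ≡ 484^2 = 234256 ≡ 1271
404^512 ≡ 1271^2 = 1615441 ≡ 992
404^1024 ≡ 992^2 = 984064 ≡ 45
1312 = 1024 + 256 + 32, so 404^1312 ≡ 45·1271·1465 ≡ 1046 (mod 2741)
343·1046 = 358778 ≡ 2448 (mod 2741)
983 ≠ 2448, so verification fails.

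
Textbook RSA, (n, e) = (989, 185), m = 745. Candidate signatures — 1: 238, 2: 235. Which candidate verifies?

Candidate 1: 238^2 = 56644 ≡ 271; 238^4 ≡ 271^2 = 73441 ≡ 255; 238^8 ≡ 255^2 = 65025 ≡ 740; 238^16 ≡ 740^2 = 547600 ≡ 683; 238^32 ≡ 683^2 = 466489 ≡ 670; 238^64 ≡ 670^2 = 448900 ≡ 883; 238^128 ≡ 883^2 = 779689 ≡ 357; 185 = 128 + 32 + 16 + 8 + 1, so 238^185 ≡ 357·670·683·740·238 ≡ 745 (mod 989)
  → matches m = 745
Candidate 2: 235^2 = 55225 ≡ 830; 235^4 ≡ 830^2 = 688900 ≡ 556; 235^8 ≡ 556^2 = 309136 ≡ 568; 235^16 ≡ 568^2 = 322624 ≡ 210; 235^32 ≡ 210^2 = 44100 ≡ 584; 235^64 ≡ 584^2 = 341056 ≡ 840; 235^128 ≡ 840^2 = 705600 ≡ 443; 185 = 128 + 32 + 16 + 8 + 1, so 235^185 ≡ 443·584·210·568·235 ≡ 287 (mod 989)

1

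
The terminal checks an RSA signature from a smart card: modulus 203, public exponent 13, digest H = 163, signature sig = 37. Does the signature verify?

verifies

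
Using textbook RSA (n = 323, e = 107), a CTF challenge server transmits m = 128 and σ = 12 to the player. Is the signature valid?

invalid

Squares mod 323: σ^1≡12, σ^2≡144, σ^4≡64, σ^8≡220, σ^16≡273, σ^32≡239, σ^64≡273
107 = 64 + 32 + 8 + 2 + 1, so σ^107 ≡ 273·239·220·144·12 ≡ 312 (mod 323)
The recovered value 312 does not match the digest 128.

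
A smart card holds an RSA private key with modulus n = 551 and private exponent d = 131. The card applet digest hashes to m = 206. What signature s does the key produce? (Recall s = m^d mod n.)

m^131 mod 551 = 308

308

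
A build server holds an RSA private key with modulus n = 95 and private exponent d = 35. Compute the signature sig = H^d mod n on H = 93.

47

H^35 mod 95 = 47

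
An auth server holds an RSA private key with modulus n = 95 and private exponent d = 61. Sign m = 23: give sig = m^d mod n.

63

m^2 ≡ 23^2 = 529 ≡ 54
m^4 ≡ 54^2 = 2916 ≡ 66
m^8 ≡ 66^2 = 4356 ≡ 81
m^16 ≡ 81^2 = 6561 ≡ 6
m^32 ≡ 6^2 = 36
61 = 32 + 16 + 8 + 4 + 1, so m^61 ≡ 36·6·81·66·23 ≡ 63 (mod 95)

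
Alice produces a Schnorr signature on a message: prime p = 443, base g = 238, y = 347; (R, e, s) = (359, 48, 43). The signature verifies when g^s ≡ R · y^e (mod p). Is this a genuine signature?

g^s mod p:
Squares mod 443: 238^1≡238, 238^2≡383, 238^4≡56, 238^8≡35, 238^16≡339, 238^32≡184
43 = 32 + 8 + 2 + 1, so 238^43 ≡ 184·35·383·238 ≡ 56 (mod 443)
R · y^e mod p:
Squares mod 443: 347^1≡347, 347^2≡356, 347^4≡38, 347^8≡115, 347^16≡378, 347^32≡238
48 = 32 + 16, so 347^48 ≡ 238·378 ≡ 35 (mod 443)
359·35 = 12565 ≡ 161 (mod 443)
56 ≠ 161; the check fails.

forged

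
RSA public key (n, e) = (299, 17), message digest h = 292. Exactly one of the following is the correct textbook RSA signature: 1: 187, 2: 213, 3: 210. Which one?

Candidate 1: Squares mod 299: 187^1≡187, 187^2≡285, 187^4≡196, 187^8≡144, 187^16≡105; 17 = 16 + 1, so 187^17 ≡ 105·187 ≡ 200 (mod 299)
Candidate 2: Squares mod 299: 213^1≡213, 213^2≡220, 213^4≡261, 213^8≡248, 213^16≡209; 17 = 16 + 1, so 213^17 ≡ 209·213 ≡ 265 (mod 299)
Candidate 3: Squares mod 299: 210^1≡210, 210^2≡147, 210^4≡81, 210^8≡282, 210^16≡289; 17 = 16 + 1, so 210^17 ≡ 289·210 ≡ 292 (mod 299)
  → matches h = 292

3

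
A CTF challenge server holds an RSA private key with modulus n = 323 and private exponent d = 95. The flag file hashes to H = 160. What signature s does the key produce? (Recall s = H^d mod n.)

107

H^2 ≡ 160^2 = 25600 ≡ 83
H^4 ≡ 83^2 = 6889 ≡ 106
H^8 ≡ 106^2 = 11236 ≡ 254
H^16 ≡ 254^2 = 64516 ≡ 239
H^32 ≡ 239^2 = 57121 ≡ 273
H^64 ≡ 273^2 = 74529 ≡ 239
95 = 64 + 16 + 8 + 4 + 2 + 1, so H^95 ≡ 239·239·254·106·83·160 ≡ 107 (mod 323)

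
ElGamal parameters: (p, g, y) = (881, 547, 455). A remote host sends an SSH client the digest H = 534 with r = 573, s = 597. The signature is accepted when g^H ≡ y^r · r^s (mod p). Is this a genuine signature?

forged

Left side g^H mod p:
547^2 = 299209 ≡ 550
547^4 ≡ 550^2 = 302500 ≡ 317
547^8 ≡ 317^2 = 100489 ≡ 55
547^16 ≡ 55^2 = 3025 ≡ 382
547^32 ≡ 382^2 = 145924 ≡ 559
547^64 ≡ 559^2 = 312481 ≡ 607
547^128 ≡ 607^2 = 368449 ≡ 191
547^256 ≡ 191^2 = 36481 ≡ 360
547^512 ≡ 360^2 = 129600 ≡ 93
534 = 512 + 16 + 4 + 2, so 547^534 ≡ 93·382·317·550 ≡ 381 (mod 881)
Right side y^r · r^s mod p:
455^2 = 207025 ≡ 871
455^4 ≡ 871^2 = 758641 ≡ 100
455^8 ≡ 100^2 = 10000 ≡ 309
455^16 ≡ 309^2 = 95481 ≡ 333
455^32 ≡ 333^2 = 110889 ≡ 764
455^64 ≡ 764^2 = 583696 ≡ 474
455^128 ≡ 474^2 = 224676 ≡ 21
455^256 ≡ 21^2 = 441
455^512 ≡ 441^2 = 194481 ≡ 661
573 = 512 + 32 + 16 + 8 + 4 + 1, so 455^573 ≡ 661·764·333·309·100·455 ≡ 385 (mod 881)
573^2 = 328329 ≡ 597
573^4 ≡ 597^2 = 356409 ≡ 485
573^8 ≡ 485^2 = 235225 ≡ 879
573^16 ≡ 879^2 = 772641 ≡ 4
573^32 ≡ 4^2 = 16
573^64 ≡ 16^2 = 256
573^128 ≡ 256^2 = 65536 ≡ 342
573^256 ≡ 342^2 = 116964 ≡ 672
573^512 ≡ 672^2 = 451584 ≡ 512
597 = 512 + 64 + 16 + 4 + 1, so 573^597 ≡ 512·256·4·485·573 ≡ 149 (mod 881)
385·149 = 57365 ≡ 100 (mod 881)
381 ≠ 100, so verification fails.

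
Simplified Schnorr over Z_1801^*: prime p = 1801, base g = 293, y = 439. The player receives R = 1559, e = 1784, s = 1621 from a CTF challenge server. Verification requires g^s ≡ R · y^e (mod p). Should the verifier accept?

g^s mod p:
293^2 = 85849 ≡ 1202
293^4 ≡ 1202^2 = 1444804 ≡ 402
293^8 ≡ 402^2 = 161604 ≡ 1315
293^16 ≡ 1315^2 = 1729225 ≡ 265
293^32 ≡ 265^2 = 70225 ≡ 1787
293^64 ≡ 1787^2 = 3193369 ≡ 196
293^128 ≡ 196^2 = 38416 ≡ 595
293^256 ≡ 595^2 = 354025 ≡ 1029
293^512 ≡ 1029^2 = 1058841 ≡ 1654
293^1024 ≡ 1654^2 = 2735716 ≡ 1798
1621 = 1024 + 512 + 64 + 16 + 4 + 1, so 293^1621 ≡ 1798·1654·196·265·402·293 ≡ 1694 (mod 1801)
R · y^e mod p:
439^2 = 192721 ≡ 14
439^4 ≡ 14^2 = 196
439^8 ≡ 196^2 = 38416 ≡ 595
439^16 ≡ 595^2 = 354025 ≡ 1029
439^32 ≡ 1029^2 = 1058841 ≡ 1654
439^64 ≡ 1654^2 = 2735716 ≡ 1798
439^128 ≡ 1798^2 = 3232804 ≡ 9
439^256 ≡ 9^2 = 81
439^512 ≡ 81^2 = 6561 ≡ 1158
439^1024 ≡ 1158^2 = 1340964 ≡ 1020
1784 = 1024 + 512 + 128 + 64 + 32 + 16 + 8, so 439^1784 ≡ 1020·1158·9·1798·1654·1029·595 ≡ 1794 (mod 1801)
1559·1794 = 2796846 ≡ 1694 (mod 1801)
1694 ≡ 1694 (mod 1801); signature holds.

accept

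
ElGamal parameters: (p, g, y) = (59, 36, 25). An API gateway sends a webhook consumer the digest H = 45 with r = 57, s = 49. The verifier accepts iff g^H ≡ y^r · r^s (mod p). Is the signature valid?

valid

Left side g^H mod p:
36^2 = 1296 ≡ 57
36^4 ≡ 57^2 = 3249 ≡ 4
36^8 ≡ 4^2 = 16
36^16 ≡ 16^2 = 256 ≡ 20
36^32 ≡ 20^2 = 400 ≡ 46
45 = 32 + 8 + 4 + 1, so 36^45 ≡ 46·16·4·36 ≡ 20 (mod 59)
Right side y^r · r^s mod p:
25^2 = 625 ≡ 35
25^4 ≡ 35^2 = 1225 ≡ 45
25^8 ≡ 45^2 = 2025 ≡ 19
25^16 ≡ 19^2 = 361 ≡ 7
25^32 ≡ 7^2 = 49
57 = 32 + 16 + 8 + 1, so 25^57 ≡ 49·7·19·25 ≡ 26 (mod 59)
57^2 = 3249 ≡ 4
57^4 ≡ 4^2 = 16
57^8 ≡ 16^2 = 256 ≡ 20
57^16 ≡ 20^2 = 400 ≡ 46
57^32 ≡ 46^2 = 2116 ≡ 51
49 = 32 + 16 + 1, so 57^49 ≡ 51·46·57 ≡ 28 (mod 59)
26·28 = 728 ≡ 20 (mod 59)
20 ≡ 20 (mod 59), so the signature is genuine.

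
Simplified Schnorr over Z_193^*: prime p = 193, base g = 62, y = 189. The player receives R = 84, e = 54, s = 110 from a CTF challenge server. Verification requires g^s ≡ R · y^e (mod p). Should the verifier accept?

accept

g^s mod p:
62^110 mod 193 = 138
R · y^e mod p:
189^54 mod 193 = 43
84·43 = 3612 ≡ 138 (mod 193)
138 ≡ 138 (mod 193); signature holds.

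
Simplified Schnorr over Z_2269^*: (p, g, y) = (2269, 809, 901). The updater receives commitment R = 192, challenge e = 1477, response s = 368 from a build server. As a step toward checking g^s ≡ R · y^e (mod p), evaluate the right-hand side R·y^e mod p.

1821

901^2 = 811801 ≡ 1768
901^4 ≡ 1768^2 = 3125824 ≡ 1411
901^8 ≡ 1411^2 = 1990921 ≡ 1008
901^16 ≡ 1008^2 = 1016064 ≡ 1821
901^32 ≡ 1821^2 = 3316041 ≡ 1032
901^64 ≡ 1032^2 = 1065024 ≡ 863
901^128 ≡ 863^2 = 744769 ≡ 537
901^256 ≡ 537^2 = 288369 ≡ 206
901^512 ≡ 206^2 = 42436 ≡ 1594
901^1024 ≡ 1594^2 = 2540836 ≡ 1825
1477 = 1024 + 256 + 128 + 64 + 4 + 1, so 901^1477 ≡ 1825·206·537·863·1411·901 ≡ 754 (mod 2269)
R · y^e ≡ 192·754 = 144768 ≡ 1821 (mod 2269)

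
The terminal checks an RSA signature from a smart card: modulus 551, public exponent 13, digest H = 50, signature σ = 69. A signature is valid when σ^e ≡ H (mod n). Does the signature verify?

verifies

σ^2 ≡ 69^2 = 4761 ≡ 353
σ^4 ≡ 353^2 = 124609 ≡ 83
σ^8 ≡ 83^2 = 6889 ≡ 277
13 = 8 + 4 + 1, so σ^13 ≡ 277·83·69 ≡ 50 (mod 551)
50 = H, so the signature checks out.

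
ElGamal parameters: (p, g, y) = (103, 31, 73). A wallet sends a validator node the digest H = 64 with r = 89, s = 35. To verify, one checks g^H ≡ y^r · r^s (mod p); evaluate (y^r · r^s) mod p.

Squares mod 103: 73^1≡73, 73^2≡76, 73^4≡8, 73^8≡64, 73^16≡79, 73^32≡61, 73^64≡13
89 = 64 + 16 + 8 + 1, so 73^89 ≡ 13·79·64·73 ≡ 95 (mod 103)
Squares mod 103: 89^1≡89, 89^2≡93, 89^4≡100, 89^8≡9, 89^16≡81, 89^32≡72
35 = 32 + 2 + 1, so 89^35 ≡ 72·93·89 ≡ 89 (mod 103)
y^r · r^s ≡ 95·89 = 8455 ≡ 9 (mod 103)

9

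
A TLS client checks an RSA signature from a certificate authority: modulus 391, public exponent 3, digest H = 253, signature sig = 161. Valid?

no

sig^2 ≡ 161^2 = 25921 ≡ 115
3 = 2 + 1, so sig^3 ≡ 115·161 ≡ 138 (mod 391)
sig^3 mod 391 = 138, but H = 253.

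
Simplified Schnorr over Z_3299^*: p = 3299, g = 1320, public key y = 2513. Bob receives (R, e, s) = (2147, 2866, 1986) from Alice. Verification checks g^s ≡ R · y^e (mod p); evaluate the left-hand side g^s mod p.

1600

1320^2 = 1742400 ≡ 528
1320^4 ≡ 528^2 = 278784 ≡ 1668
1320^8 ≡ 1668^2 = 2782224 ≡ 1167
1320^16 ≡ 1167^2 = 1361889 ≡ 2701
1320^32 ≡ 2701^2 = 7295401 ≡ 1312
1320^64 ≡ 1312^2 = 1721344 ≡ 2565
1320^128 ≡ 2565^2 = 6579225 ≡ 1019
1320^256 ≡ 1019^2 = 1038361 ≡ 2475
1320^512 ≡ 2475^2 = 6125625 ≡ 2681
1320^1024 ≡ 2681^2 = 7187761 ≡ 2539
1986 = 1024 + 512 + 256 + 128 + 64 + 2, so 1320^1986 ≡ 2539·2681·2475·1019·2565·528 ≡ 1600 (mod 3299)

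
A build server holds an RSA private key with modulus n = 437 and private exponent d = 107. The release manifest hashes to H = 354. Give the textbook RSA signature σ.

312

Squares mod 437: H^1≡354, H^2≡334, H^4≡121, H^8≡220, H^16≡330, H^32≡87, H^64≡140
107 = 64 + 32 + 8 + 2 + 1, so H^107 ≡ 140·87·220·334·354 ≡ 312 (mod 437)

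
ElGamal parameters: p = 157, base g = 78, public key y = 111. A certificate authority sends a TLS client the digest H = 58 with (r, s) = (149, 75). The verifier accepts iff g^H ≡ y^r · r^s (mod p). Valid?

Left side g^H mod p:
Squares mod 157: 78^1≡78, 78^2≡118, 78^4≡108, 78^8≡46, 78^16≡75, 78^32≡130
58 = 32 + 16 + 8 + 2, so 78^58 ≡ 130·75·46·118 ≡ 27 (mod 157)
Right side y^r · r^s mod p:
Squares mod 157: 111^1≡111, 111^2≡75, 111^4≡130, 111^8≡101, 111^16≡153, 111^32≡16, 111^64≡99, 111^128≡67
149 = 128 + 16 + 4 + 1, so 111^149 ≡ 67·153·130·111 ≡ 141 (mod 157)
Squares mod 157: 149^1≡149, 149^2≡64, 149^4≡14, 149^8≡39, 149^16≡108, 149^32≡46, 149^64≡75
75 = 64 + 8 + 2 + 1, so 149^75 ≡ 75·39·64·149 ≡ 23 (mod 157)
141·23 = 3243 ≡ 103 (mod 157)
27 ≠ 103, so verification fails.

no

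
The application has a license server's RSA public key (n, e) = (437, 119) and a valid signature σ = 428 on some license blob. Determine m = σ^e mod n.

90

Squares mod 437: σ^1≡428, σ^2≡81, σ^4≡6, σ^8≡36, σ^16≡422, σ^32≡225, σ^64≡370
119 = 64 + 32 + 16 + 4 + 2 + 1, so σ^119 ≡ 370·225·422·6·81·428 ≡ 90 (mod 437)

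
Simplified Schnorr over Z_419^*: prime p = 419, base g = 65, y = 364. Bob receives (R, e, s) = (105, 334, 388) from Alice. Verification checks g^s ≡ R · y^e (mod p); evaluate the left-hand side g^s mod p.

80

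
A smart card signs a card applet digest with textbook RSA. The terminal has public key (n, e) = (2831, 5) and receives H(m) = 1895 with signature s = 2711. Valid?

s^2 ≡ 2711^2 = 7349521 ≡ 245
s^4 ≡ 245^2 = 60025 ≡ 574
5 = 4 + 1, so s^5 ≡ 574·2711 ≡ 1895 (mod 2831)
Since 1895 equals the digest 1895, verification succeeds.

yes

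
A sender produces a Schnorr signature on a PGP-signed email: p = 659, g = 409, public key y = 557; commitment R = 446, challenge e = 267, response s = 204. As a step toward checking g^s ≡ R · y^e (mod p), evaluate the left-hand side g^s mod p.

409^204 mod 659 = 202

202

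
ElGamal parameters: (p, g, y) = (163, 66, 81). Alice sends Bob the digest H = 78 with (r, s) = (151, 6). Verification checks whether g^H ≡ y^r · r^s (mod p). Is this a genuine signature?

Left side g^H mod p:
Squares mod 163: 66^1≡66, 66^2≡118, 66^4≡69, 66^8≡34, 66^16≡15, 66^32≡62, 66^64≡95
78 = 64 + 8 + 4 + 2, so 66^78 ≡ 95·34·69·118 ≡ 77 (mod 163)
Right side y^r · r^s mod p:
Squares mod 163: 81^1≡81, 81^2≡41, 81^4≡51, 81^8≡156, 81^16≡49, 81^32≡119, 81^64≡143, 81^128≡74
151 = 128 + 16 + 4 + 2 + 1, so 81^151 ≡ 74·49·51·41·81 ≡ 71 (mod 163)
Squares mod 163: 151^1≡151, 151^2≡144, 151^4≡35
6 = 4 + 2, so 151^6 ≡ 35·144 ≡ 150 (mod 163)
71·150 = 10650 ≡ 55 (mod 163)
77 ≠ 55, so verification fails.

forged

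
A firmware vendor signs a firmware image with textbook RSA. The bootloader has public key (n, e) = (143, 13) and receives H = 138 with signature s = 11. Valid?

s^2 ≡ 11^2 = 121
s^4 ≡ 121^2 = 14641 ≡ 55
s^8 ≡ 55^2 = 3025 ≡ 22
13 = 8 + 4 + 1, so s^13 ≡ 22·55·11 ≡ 11 (mod 143)
s^13 mod 143 = 11, but H = 138.

no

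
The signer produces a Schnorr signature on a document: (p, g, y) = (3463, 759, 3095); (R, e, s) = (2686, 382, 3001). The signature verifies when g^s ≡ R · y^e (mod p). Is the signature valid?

valid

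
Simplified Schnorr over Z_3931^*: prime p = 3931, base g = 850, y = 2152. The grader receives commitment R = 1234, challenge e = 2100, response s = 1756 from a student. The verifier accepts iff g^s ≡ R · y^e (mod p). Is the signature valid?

invalid

g^s mod p:
850^2 = 722500 ≡ 3127
850^4 ≡ 3127^2 = 9778129 ≡ 1732
850^8 ≡ 1732^2 = 2999824 ≡ 471
850^16 ≡ 471^2 = 221841 ≡ 1705
850^32 ≡ 1705^2 = 2907025 ≡ 2016
850^64 ≡ 2016^2 = 4064256 ≡ 3533
850^128 ≡ 3533^2 = 12482089 ≡ 1164
850^256 ≡ 1164^2 = 1354896 ≡ 2632
850^512 ≡ 2632^2 = 6927424 ≡ 1002
850^1024 ≡ 1002^2 = 1004004 ≡ 1599
1756 = 1024 + 512 + 128 + 64 + 16 + 8 + 4, so 850^1756 ≡ 1599·1002·1164·3533·1705·471·1732 ≡ 764 (mod 3931)
R · y^e mod p:
2152^2 = 4631104 ≡ 386
2152^4 ≡ 386^2 = 148996 ≡ 3549
2152^8 ≡ 3549^2 = 12595401 ≡ 477
2152^16 ≡ 477^2 = 227529 ≡ 3462
2152^32 ≡ 3462^2 = 11985444 ≡ 3756
2152^64 ≡ 3756^2 = 14107536 ≡ 3108
2152^128 ≡ 3108^2 = 9659664 ≡ 1197
2152^256 ≡ 1197^2 = 1432809 ≡ 1925
2152^512 ≡ 1925^2 = 3705625 ≡ 2623
2152^1024 ≡ 2623^2 = 6880129 ≡ 879
2152^2048 ≡ 879^2 = 772641 ≡ 2165
2100 = 2048 + 32 + 16 + 4, so 2152^2100 ≡ 2165·3756·3462·3549 ≡ 216 (mod 3931)
1234·216 = 266544 ≡ 3167 (mod 3931)
764 ≠ 3167; the check fails.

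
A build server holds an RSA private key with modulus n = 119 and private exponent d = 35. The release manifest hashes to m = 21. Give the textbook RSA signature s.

98

m^2 ≡ 21^2 = 441 ≡ 84
m^4 ≡ 84^2 = 7056 ≡ 35
m^8 ≡ 35^2 = 1225 ≡ 35
m^16 ≡ 35^2 = 1225 ≡ 35
m^32 ≡ 35^2 = 1225 ≡ 35
35 = 32 + 2 + 1, so m^35 ≡ 35·84·21 ≡ 98 (mod 119)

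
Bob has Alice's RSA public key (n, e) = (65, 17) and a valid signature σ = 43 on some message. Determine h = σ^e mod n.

23

σ^2 ≡ 43^2 = 1849 ≡ 29
σ^4 ≡ 29^2 = 841 ≡ 61
σ^8 ≡ 61^2 = 3721 ≡ 16
σ^16 ≡ 16^2 = 256 ≡ 61
17 = 16 + 1, so σ^17 ≡ 61·43 ≡ 23 (mod 65)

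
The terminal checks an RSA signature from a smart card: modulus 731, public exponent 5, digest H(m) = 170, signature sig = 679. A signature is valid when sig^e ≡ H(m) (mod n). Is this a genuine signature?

Squares mod 731: sig^1≡679, sig^2≡511, sig^4≡154
5 = 4 + 1, so sig^5 ≡ 154·679 ≡ 33 (mod 731)
The recovered value 33 does not match the digest 170.

forged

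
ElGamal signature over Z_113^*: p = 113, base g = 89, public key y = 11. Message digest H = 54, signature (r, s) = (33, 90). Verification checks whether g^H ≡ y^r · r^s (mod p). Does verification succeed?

fails

Left side g^H mod p:
Squares mod 113: 89^1≡89, 89^2≡11, 89^4≡8, 89^8≡64, 89^16≡28, 89^32≡106
54 = 32 + 16 + 4 + 2, so 89^54 ≡ 106·28·8·11 ≡ 41 (mod 113)
Right side y^r · r^s mod p:
Squares mod 113: 11^1≡11, 11^2≡8, 11^4≡64, 11^8≡28, 11^16≡106, 11^32≡49
33 = 32 + 1, so 11^33 ≡ 49·11 ≡ 87 (mod 113)
Squares mod 113: 33^1≡33, 33^2≡72, 33^4≡99, 33^8≡83, 33^16≡109, 33^32≡16, 33^64≡30
90 = 64 + 16 + 8 + 2, so 33^90 ≡ 30·109·83·72 ≡ 91 (mod 113)
87·91 = 7917 ≡ 7 (mod 113)
41 ≠ 7, so verification fails.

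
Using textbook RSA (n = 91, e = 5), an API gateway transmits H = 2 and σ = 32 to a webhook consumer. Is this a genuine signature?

σ^2 ≡ 32^2 = 1024 ≡ 23
σ^4 ≡ 23^2 = 529 ≡ 74
5 = 4 + 1, so σ^5 ≡ 74·32 ≡ 2 (mod 91)
Since 2 equals the digest 2, verification succeeds.

genuine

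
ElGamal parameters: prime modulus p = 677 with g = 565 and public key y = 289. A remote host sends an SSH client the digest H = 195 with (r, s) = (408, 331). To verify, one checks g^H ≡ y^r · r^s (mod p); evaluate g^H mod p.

359

565^2 = 319225 ≡ 358
565^4 ≡ 358^2 = 128164 ≡ 211
565^8 ≡ 211^2 = 44521 ≡ 516
565^16 ≡ 516^2 = 266256 ≡ 195
565^32 ≡ 195^2 = 38025 ≡ 113
565^64 ≡ 113^2 = 12769 ≡ 583
565^128 ≡ 583^2 = 339889 ≡ 35
195 = 128 + 64 + 2 + 1, so 565^195 ≡ 35·583·358·565 ≡ 359 (mod 677)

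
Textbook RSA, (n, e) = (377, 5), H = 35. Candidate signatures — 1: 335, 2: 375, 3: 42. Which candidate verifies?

3

Candidate 1: Squares mod 377: 335^1≡335, 335^2≡256, 335^4≡315; 5 = 4 + 1, so 335^5 ≡ 315·335 ≡ 342 (mod 377)
Candidate 2: Squares mod 377: 375^1≡375, 375^2≡4, 375^4≡16; 5 = 4 + 1, so 375^5 ≡ 16·375 ≡ 345 (mod 377)
Candidate 3: Squares mod 377: 42^1≡42, 42^2≡256, 42^4≡315; 5 = 4 + 1, so 42^5 ≡ 315·42 ≡ 35 (mod 377)
  → matches H = 35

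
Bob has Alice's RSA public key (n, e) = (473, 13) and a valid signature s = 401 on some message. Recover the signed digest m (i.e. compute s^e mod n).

455

s^2 ≡ 401^2 = 160801 ≡ 454
s^4 ≡ 454^2 = 206116 ≡ 361
s^8 ≡ 361^2 = 130321 ≡ 246
13 = 8 + 4 + 1, so s^13 ≡ 246·361·401 ≡ 455 (mod 473)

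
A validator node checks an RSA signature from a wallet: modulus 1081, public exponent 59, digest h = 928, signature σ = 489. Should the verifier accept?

σ^59 mod 1081 = 928
Since 928 equals the digest 928, verification succeeds.

accept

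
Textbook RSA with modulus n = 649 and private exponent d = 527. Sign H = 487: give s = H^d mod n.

163

Squares mod 649: H^1≡487, H^2≡284, H^4≡180, H^8≡599, H^16≡553, H^32≡130, H^64≡26, H^128≡27, H^256≡80, H^512≡559
527 = 512 + 8 + 4 + 2 + 1, so H^527 ≡ 559·599·180·284·487 ≡ 163 (mod 649)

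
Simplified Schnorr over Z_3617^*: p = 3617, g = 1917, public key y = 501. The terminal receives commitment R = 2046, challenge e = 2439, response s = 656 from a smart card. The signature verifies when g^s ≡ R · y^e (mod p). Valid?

yes

g^s mod p:
Squares mod 3617: 1917^1≡1917, 1917^2≡17, 1917^4≡289, 1917^8≡330, 1917^16≡390, 1917^32≡186, 1917^64≡2043, 1917^128≡3448, 1917^256≡3242, 1917^512≡3179
656 = 512 + 128 + 16, so 1917^656 ≡ 3179·3448·390 ≡ 1303 (mod 3617)
R · y^e mod p:
Squares mod 3617: 501^1≡501, 501^2≡1428, 501^4≡2813, 501^8≡2590, 501^16≡2182, 501^32≡1152, 501^64≡3282, 501^128≡98, 501^256≡2370, 501^512≡3316, 501^1024≡176, 501^2048≡2040
2439 = 2048 + 256 + 128 + 4 + 2 + 1, so 501^2439 ≡ 2040·2370·98·2813·1428·501 ≡ 1201 (mod 3617)
2046·1201 = 2457246 ≡ 1303 (mod 3617)
1303 ≡ 1303 (mod 3617); signature holds.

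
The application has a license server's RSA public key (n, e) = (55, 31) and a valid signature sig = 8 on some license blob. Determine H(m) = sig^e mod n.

52

sig^2 ≡ 8^2 = 64 ≡ 9
sig^4 ≡ 9^2 = 81 ≡ 26
sig^8 ≡ 26^2 = 676 ≡ 16
sig^16 ≡ 16^2 = 256 ≡ 36
31 = 16 + 8 + 4 + 2 + 1, so sig^31 ≡ 36·16·26·9·8 ≡ 52 (mod 55)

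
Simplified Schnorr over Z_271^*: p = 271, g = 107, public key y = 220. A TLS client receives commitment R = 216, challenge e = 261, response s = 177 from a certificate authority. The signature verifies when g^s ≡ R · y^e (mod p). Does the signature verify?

g^s mod p:
107^2 = 11449 ≡ 67
107^4 ≡ 67^2 = 4489 ≡ 153
107^8 ≡ 153^2 = 23409 ≡ 103
107^16 ≡ 103^2 = 10609 ≡ 40
107^32 ≡ 40^2 = 1600 ≡ 245
107^64 ≡ 245^2 = 60025 ≡ 134
107^128 ≡ 134^2 = 17956 ≡ 70
177 = 128 + 32 + 16 + 1, so 107^177 ≡ 70·245·40·107 ≡ 24 (mod 271)
R · y^e mod p:
220^2 = 48400 ≡ 162
220^4 ≡ 162^2 = 26244 ≡ 228
220^8 ≡ 228^2 = 51984 ≡ 223
220^16 ≡ 223^2 = 49729 ≡ 136
220^32 ≡ 136^2 = 18496 ≡ 68
220^64 ≡ 68^2 = 4624 ≡ 17
220^128 ≡ 17^2 = 289 ≡ 18
220^256 ≡ 18^2 = 324 ≡ 53
261 = 256 + 4 + 1, so 220^261 ≡ 53·228·220 ≡ 241 (mod 271)
216·241 = 52056 ≡ 24 (mod 271)
24 ≡ 24 (mod 271); signature holds.

verifies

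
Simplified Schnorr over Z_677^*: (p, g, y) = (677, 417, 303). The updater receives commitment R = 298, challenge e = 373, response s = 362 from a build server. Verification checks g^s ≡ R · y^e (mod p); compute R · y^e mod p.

191

303^373 mod 677 = 12
R · y^e ≡ 298·12 = 3576 ≡ 191 (mod 677)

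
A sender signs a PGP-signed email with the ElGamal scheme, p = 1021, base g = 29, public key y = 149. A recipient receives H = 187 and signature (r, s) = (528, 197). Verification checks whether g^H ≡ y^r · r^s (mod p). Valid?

yes

Left side g^H mod p:
Squares mod 1021: 29^1≡29, 29^2≡841, 29^4≡749, 29^8≡472, 29^16≡206, 29^32≡575, 29^64≡842, 29^128≡390
187 = 128 + 32 + 16 + 8 + 2 + 1, so 29^187 ≡ 390·575·206·472·841·29 ≡ 954 (mod 1021)
Right side y^r · r^s mod p:
Squares mod 1021: 149^1≡149, 149^2≡760, 149^4≡735, 149^8≡116, 149^16≡183, 149^32≡817, 149^64≡776, 149^128≡807, 149^256≡872, 149^512≡760
528 = 512 + 16, so 149^528 ≡ 760·183 ≡ 224 (mod 1021)
Squares mod 1021: 528^1≡528, 528^2≡51, 528^4≡559, 528^8≡55, 528^16≡983, 528^32≡423, 528^64≡254, 528^128≡193
197 = 128 + 64 + 4 + 1, so 528^197 ≡ 193·254·559·528 ≡ 141 (mod 1021)
224·141 = 31584 ≡ 954 (mod 1021)
954 ≡ 954 (mod 1021), so the signature is genuine.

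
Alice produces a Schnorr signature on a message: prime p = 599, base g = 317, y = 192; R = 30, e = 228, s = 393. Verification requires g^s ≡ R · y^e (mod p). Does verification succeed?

fails

g^s mod p:
317^393 mod 599 = 274
R · y^e mod p:
192^228 mod 599 = 64
30·64 = 1920 ≡ 123 (mod 599)
274 ≠ 123; the check fails.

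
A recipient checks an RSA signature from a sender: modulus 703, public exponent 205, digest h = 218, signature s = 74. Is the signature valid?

invalid

Squares mod 703: s^1≡74, s^2≡555, s^4≡111, s^8≡370, s^16≡518, s^32≡481, s^64≡74, s^128≡555
205 = 128 + 64 + 8 + 4 + 1, so s^205 ≡ 555·74·370·111·74 ≡ 518 (mod 703)
518 ≠ 218, so verification fails.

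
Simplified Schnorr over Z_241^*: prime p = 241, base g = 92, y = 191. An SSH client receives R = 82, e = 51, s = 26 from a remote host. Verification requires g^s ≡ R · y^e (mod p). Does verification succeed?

g^s mod p:
92^26 mod 241 = 12
R · y^e mod p:
191^51 mod 241 = 200
82·200 = 16400 ≡ 12 (mod 241)
12 ≡ 12 (mod 241); signature holds.

passes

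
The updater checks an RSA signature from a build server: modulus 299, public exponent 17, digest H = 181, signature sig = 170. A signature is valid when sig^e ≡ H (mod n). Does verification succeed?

fails

Squares mod 299: sig^1≡170, sig^2≡196, sig^4≡144, sig^8≡105, sig^16≡261
17 = 16 + 1, so sig^17 ≡ 261·170 ≡ 118 (mod 299)
The recovered value 118 does not match the digest 181.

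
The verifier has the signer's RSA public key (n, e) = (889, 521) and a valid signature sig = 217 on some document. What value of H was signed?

sig^2 ≡ 217^2 = 47089 ≡ 861
sig^4 ≡ 861^2 = 741321 ≡ 784
sig^8 ≡ 784^2 = 614656 ≡ 357
sig^16 ≡ 357^2 = 127449 ≡ 322
sig^32 ≡ 322^2 = 103684 ≡ 560
sig^64 ≡ 560^2 = 313600 ≡ 672
sig^128 ≡ 672^2 = 451584 ≡ 861
sig^256 ≡ 861^2 = 741321 ≡ 784
sig^512 ≡ 784^2 = 614656 ≡ 357
521 = 512 + 8 + 1, so sig^521 ≡ 357·357·217 ≡ 532 (mod 889)

532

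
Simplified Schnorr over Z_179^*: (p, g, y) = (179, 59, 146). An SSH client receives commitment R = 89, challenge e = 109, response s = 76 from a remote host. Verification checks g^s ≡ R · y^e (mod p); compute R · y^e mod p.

76

146^2 = 21316 ≡ 15
146^4 ≡ 15^2 = 225 ≡ 46
146^8 ≡ 46^2 = 2116 ≡ 147
146^16 ≡ 147^2 = 21609 ≡ 129
146^32 ≡ 129^2 = 16641 ≡ 173
146^64 ≡ 173^2 = 29929 ≡ 36
109 = 64 + 32 + 8 + 4 + 1, so 146^109 ≡ 36·173·147·46·146 ≡ 27 (mod 179)
R · y^e ≡ 89·27 = 2403 ≡ 76 (mod 179)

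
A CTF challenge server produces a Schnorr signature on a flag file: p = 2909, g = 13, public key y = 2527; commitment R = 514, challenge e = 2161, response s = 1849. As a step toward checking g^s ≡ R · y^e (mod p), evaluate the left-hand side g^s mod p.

Squares mod 2909: 13^1≡13, 13^2≡169, 13^4≡2380, 13^8≡577, 13^16≡1303, 13^32≡1862, 13^64≡2425, 13^128≡1536, 13^256≡97, 13^512≡682, 13^1024≡2593
1849 = 1024 + 512 + 256 + 32 + 16 + 8 + 1, so 13^1849 ≡ 2593·682·97·1862·1303·577·13 ≡ 1372 (mod 2909)

1372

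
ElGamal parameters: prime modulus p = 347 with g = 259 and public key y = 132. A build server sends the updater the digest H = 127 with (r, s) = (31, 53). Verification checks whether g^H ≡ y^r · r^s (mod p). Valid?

yes

Left side g^H mod p:
259^2 = 67081 ≡ 110
259^4 ≡ 110^2 = 12100 ≡ 302
259^8 ≡ 302^2 = 91204 ≡ 290
259^16 ≡ 290^2 = 84100 ≡ 126
259^32 ≡ 126^2 = 15876 ≡ 261
259^64 ≡ 261^2 = 68121 ≡ 109
127 = 64 + 32 + 16 + 8 + 4 + 2 + 1, so 259^127 ≡ 109·261·126·290·302·110·259 ≡ 3 (mod 347)
Right side y^r · r^s mod p:
132^2 = 17424 ≡ 74
132^4 ≡ 74^2 = 5476 ≡ 271
132^8 ≡ 271^2 = 73441 ≡ 224
132^16 ≡ 224^2 = 50176 ≡ 208
31 = 16 + 8 + 4 + 2 + 1, so 132^31 ≡ 208·224·271·74·132 ≡ 149 (mod 347)
31^2 = 961 ≡ 267
31^4 ≡ 267^2 = 71289 ≡ 154
31^8 ≡ 154^2 = 23716 ≡ 120
31^16 ≡ 120^2 = 14400 ≡ 173
31^32 ≡ 173^2 = 29929 ≡ 87
53 = 32 + 16 + 4 + 1, so 31^53 ≡ 87·173·154·31 ≡ 184 (mod 347)
149·184 = 27416 ≡ 3 (mod 347)
3 ≡ 3 (mod 347), so the signature is genuine.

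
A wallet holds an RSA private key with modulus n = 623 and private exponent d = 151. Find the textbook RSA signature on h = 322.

301

Squares mod 623: h^1≡322, h^2≡266, h^4≡357, h^8≡357, h^16≡357, h^32≡357, h^64≡357, h^128≡357
151 = 128 + 16 + 4 + 2 + 1, so h^151 ≡ 357·357·357·266·322 ≡ 301 (mod 623)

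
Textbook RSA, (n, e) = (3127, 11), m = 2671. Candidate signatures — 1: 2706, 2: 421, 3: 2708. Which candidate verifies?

Candidate 1: Squares mod 3127: 2706^1≡2706, 2706^2≡2129, 2706^4≡1618, 2706^8≡625; 11 = 8 + 2 + 1, so 2706^11 ≡ 625·2129·2706 ≡ 2671 (mod 3127)
  → matches m = 2671
Candidate 2: Squares mod 3127: 421^1≡421, 421^2≡2129, 421^4≡1618, 421^8≡625; 11 = 8 + 2 + 1, so 421^11 ≡ 625·2129·421 ≡ 456 (mod 3127)
Candidate 3: Squares mod 3127: 2708^1≡2708, 2708^2≡449, 2708^4≡1473, 2708^8≡2718; 11 = 8 + 2 + 1, so 2708^11 ≡ 2718·449·2708 ≡ 2617 (mod 3127)

1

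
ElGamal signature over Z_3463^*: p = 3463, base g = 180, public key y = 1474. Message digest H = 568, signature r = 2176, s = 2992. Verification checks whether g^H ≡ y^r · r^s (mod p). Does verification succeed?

passes

Left side g^H mod p:
180^2 = 32400 ≡ 1233
180^4 ≡ 1233^2 = 1520289 ≡ 32
180^8 ≡ 32^2 = 1024
180^16 ≡ 1024^2 = 1048576 ≡ 2750
180^32 ≡ 2750^2 = 7562500 ≡ 2771
180^64 ≡ 2771^2 = 7678441 ≡ 970
180^128 ≡ 970^2 = 940900 ≡ 2427
180^256 ≡ 2427^2 = 5890329 ≡ 3229
180^512 ≡ 3229^2 = 10426441 ≡ 2811
568 = 512 + 32 + 16 + 8, so 180^568 ≡ 2811·2771·2750·1024 ≡ 2656 (mod 3463)
Right side y^r · r^s mod p:
1474^2 = 2172676 ≡ 1375
1474^4 ≡ 1375^2 = 1890625 ≡ 3290
1474^8 ≡ 3290^2 = 10824100 ≡ 2225
1474^16 ≡ 2225^2 = 4950625 ≡ 1998
1474^32 ≡ 1998^2 = 3992004 ≡ 2628
1474^64 ≡ 2628^2 = 6906384 ≡ 1162
1474^128 ≡ 1162^2 = 1350244 ≡ 3137
1474^256 ≡ 3137^2 = 9840769 ≡ 2386
1474^512 ≡ 2386^2 = 5692996 ≡ 3287
1474^1024 ≡ 3287^2 = 10804369 ≡ 3272
1474^2048 ≡ 3272^2 = 10705984 ≡ 1851
2176 = 2048 + 128, so 1474^2176 ≡ 1851·3137 ≡ 2599 (mod 3463)
2176^2 = 4734976 ≡ 1055
2176^4 ≡ 1055^2 = 1113025 ≡ 1402
2176^8 ≡ 1402^2 = 1965604 ≡ 2083
2176^16 ≡ 2083^2 = 4338889 ≡ 3213
2176^32 ≡ 3213^2 = 10323369 ≡ 166
2176^64 ≡ 166^2 = 27556 ≡ 3315
2176^128 ≡ 3315^2 = 10989225 ≡ 1126
2176^256 ≡ 1126^2 = 1267876 ≡ 418
2176^512 ≡ 418^2 = 174724 ≡ 1574
2176^1024 ≡ 1574^2 = 2477476 ≡ 1431
2176^2048 ≡ 1431^2 = 2047761 ≡ 1128
2992 = 2048 + 512 + 256 + 128 + 32 + 16, so 2176^2992 ≡ 1128·1574·418·1126·166·3213 ≡ 1023 (mod 3463)
2599·1023 = 2658777 ≡ 2656 (mod 3463)
2656 ≡ 2656 (mod 3463), so the signature is genuine.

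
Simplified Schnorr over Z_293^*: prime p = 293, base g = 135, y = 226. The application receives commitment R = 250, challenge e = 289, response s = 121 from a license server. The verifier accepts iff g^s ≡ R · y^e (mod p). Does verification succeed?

g^s mod p:
135^2 = 18225 ≡ 59
135^4 ≡ 59^2 = 3481 ≡ 258
135^8 ≡ 258^2 = 66564 ≡ 53
135^16 ≡ 53^2 = 2809 ≡ 172
135^32 ≡ 172^2 = 29584 ≡ 284
135^64 ≡ 284^2 = 80656 ≡ 81
121 = 64 + 32 + 16 + 8 + 1, so 135^121 ≡ 81·284·172·53·135 ≡ 210 (mod 293)
R · y^e mod p:
226^2 = 51076 ≡ 94
226^4 ≡ 94^2 = 8836 ≡ 46
226^8 ≡ 46^2 = 2116 ≡ 65
226^16 ≡ 65^2 = 4225 ≡ 123
226^32 ≡ 123^2 = 15129 ≡ 186
226^64 ≡ 186^2 = 34596 ≡ 22
226^128 ≡ 22^2 = 484 ≡ 191
226^256 ≡ 191^2 = 36481 ≡ 149
289 = 256 + 32 + 1, so 226^289 ≡ 149·186·226 ≡ 196 (mod 293)
250·196 = 49000 ≡ 69 (mod 293)
210 ≠ 69; the check fails.

fails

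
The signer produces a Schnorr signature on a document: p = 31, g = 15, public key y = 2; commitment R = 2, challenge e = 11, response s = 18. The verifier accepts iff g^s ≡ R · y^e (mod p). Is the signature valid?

g^s mod p:
15^2 = 225 ≡ 8
15^4 ≡ 8^2 = 64 ≡ 2
15^8 ≡ 2^2 = 4
15^16 ≡ 4^2 = 16
18 = 16 + 2, so 15^18 ≡ 16·8 ≡ 4 (mod 31)
R · y^e mod p:
2^2 = 4
2^4 ≡ 4^2 = 16
2^8 ≡ 16^2 = 256 ≡ 8
11 = 8 + 2 + 1, so 2^11 ≡ 8·4·2 ≡ 2 (mod 31)
2·2 = 4 ≡ 4 (mod 31)
4 ≡ 4 (mod 31); signature holds.

valid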